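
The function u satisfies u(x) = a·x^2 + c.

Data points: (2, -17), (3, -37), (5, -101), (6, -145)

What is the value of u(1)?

-5

From u(2) = -17 and u(3) = -37: 4a + c = -17 and 9a + c = -37.
Subtracting: 5a = -20, so a = -4; then c = -17 − (-4)·4 = -1.
So u(x) = -4x² − 1, and u(1) = -5.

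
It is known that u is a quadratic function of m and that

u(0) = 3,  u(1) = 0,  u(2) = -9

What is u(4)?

Write u(m) = am² + bm + c; the 3 given values yield a linear system in the 3 coefficients.
Solving, u(m) = -3m² + 3.
Then u(4) = -45.

-45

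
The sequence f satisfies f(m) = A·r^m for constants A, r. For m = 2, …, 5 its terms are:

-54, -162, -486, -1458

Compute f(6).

-4374

Consecutive ratio: -162/(-54) = 3, and -486/(-162) = 3, so r = 3.
Then A·3^2 = -54 gives A = -6, and f(m) = -6·3^m.
f(6) = -6·3^6 = -4374.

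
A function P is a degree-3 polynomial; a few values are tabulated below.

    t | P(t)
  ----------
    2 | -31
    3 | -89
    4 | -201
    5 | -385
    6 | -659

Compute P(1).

First differences: -58, -112, -184, -274. Second differences: -54, -72, -90. Third differences: -18, -18.
Level-3 differences are constant, so P has degree 3.
Fitting a degree-3 polynomial gives P(t) = -3t³ - t - 5.
Then P(1) = -9.

-9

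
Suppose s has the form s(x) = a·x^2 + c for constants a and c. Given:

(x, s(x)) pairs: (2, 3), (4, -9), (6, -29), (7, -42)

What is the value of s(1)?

From s(2) = 3 and s(4) = -9: 4a + c = 3 and 16a + c = -9.
Subtracting: 12a = -12, so a = -1; then c = 3 − (-1)·4 = 7.
So s(x) = -1x² + 7, and s(1) = 6.

6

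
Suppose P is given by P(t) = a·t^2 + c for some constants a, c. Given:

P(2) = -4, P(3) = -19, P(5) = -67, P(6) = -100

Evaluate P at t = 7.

-139

From P(2) = -4 and P(3) = -19: 4a + c = -4 and 9a + c = -19.
Subtracting: 5a = -15, so a = -3; then c = -4 − (-3)·4 = 8.
So P(t) = -3t² + 8, and P(7) = -139.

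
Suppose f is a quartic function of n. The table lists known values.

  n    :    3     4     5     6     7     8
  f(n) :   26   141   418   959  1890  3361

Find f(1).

Write f(n) = an^4 + bn³ + cn² + dn + e; the 6 given values yield a linear system in the 5 coefficients.
Solving, f(n) = n^4 - n³ - 4n² + 5n - 7.
Then f(1) = -6.

-6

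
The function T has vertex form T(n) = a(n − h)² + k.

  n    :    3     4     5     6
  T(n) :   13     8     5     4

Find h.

First differences -5, -3, -1; second difference 2 = 2a, so a = 1.
Expanding, the n-coefficient is −2ah = -2h; matching it to the data gives h = 6, and then k = 4.
So T(n) = 1(n − 6)² + 4.
Hence h = 6.

6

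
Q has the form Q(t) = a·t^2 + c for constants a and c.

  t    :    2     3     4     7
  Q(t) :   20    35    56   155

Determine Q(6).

From Q(2) = 20 and Q(3) = 35: 4a + c = 20 and 9a + c = 35.
Subtracting: 5a = 15, so a = 3; then c = 20 − 3·4 = 8.
So Q(t) = 3t² + 8, and Q(6) = 116.

116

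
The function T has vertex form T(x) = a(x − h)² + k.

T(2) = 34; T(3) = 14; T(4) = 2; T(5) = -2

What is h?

5

First differences -20, -12, -4; second difference 8 = 2a, so a = 4.
Expanding, the x-coefficient is −2ah = -8h; matching it to the data gives h = 5, and then k = -2.
So T(x) = 4(x − 5)² − 2.
Hence h = 5.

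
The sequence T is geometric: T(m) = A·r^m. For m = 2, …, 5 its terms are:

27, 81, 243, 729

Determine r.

3

Consecutive ratio: 81/27 = 3, and 243/81 = 3, so r = 3.
Then A·3^2 = 27 gives A = 3, and T(m) = 3·3^m.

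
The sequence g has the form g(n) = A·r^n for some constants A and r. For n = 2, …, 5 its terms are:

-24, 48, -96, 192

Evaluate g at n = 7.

Consecutive ratio: 48/(-24) = -2, and -96/48 = -2, so r = -2.
Then A·(-2)^2 = -24 gives A = -6, and g(n) = -6·(-2)^n.
g(7) = -6·(-2)^7 = 768.

768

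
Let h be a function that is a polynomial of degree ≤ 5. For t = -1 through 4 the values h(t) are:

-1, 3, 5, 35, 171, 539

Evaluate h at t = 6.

First differences: 4, 2, 30, 136, 368. Second differences: -2, 28, 106, 232. Third differences: 30, 78, 126. Fourth differences: 48, 48.
Level-4 differences are constant, so h has degree 4.
Fitting a degree-4 polynomial gives h(t) = 2t^4 + t³ - 3t² + 2t + 3.
Then h(6) = 2715.

2715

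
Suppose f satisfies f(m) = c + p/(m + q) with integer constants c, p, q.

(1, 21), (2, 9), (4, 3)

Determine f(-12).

(f(m) − c)(m + q) = p for each data point; the three points give a linear system in c and q, then p follows.
Solving: c = -3, q = 0, p = 24, so f(m) = -3 + 24/(m + 0).
Then f(-12) = -3 + 24/(-12) = -5.

-5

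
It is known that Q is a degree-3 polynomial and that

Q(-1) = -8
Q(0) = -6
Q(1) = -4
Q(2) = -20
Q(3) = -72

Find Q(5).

-356

Write Q(n) = an³ + bn² + cn + d; the 5 given values yield a linear system in the 4 coefficients.
Solving, Q(n) = -3n³ + 5n - 6.
Then Q(5) = -356.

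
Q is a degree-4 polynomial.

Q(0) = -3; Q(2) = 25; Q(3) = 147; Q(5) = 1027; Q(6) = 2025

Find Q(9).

Write Q(k) = ak^4 + bk³ + ck² + dk + e; the 5 given values yield a linear system in the 5 coefficients.
Solving, Q(k) = k^4 + 4k³ - 3k² - 4k - 3.
Then Q(9) = 9195.

9195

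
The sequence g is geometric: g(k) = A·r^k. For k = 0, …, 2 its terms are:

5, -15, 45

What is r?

-3

Consecutive ratio: -15/5 = -3, and 45/(-15) = -3, so r = -3.
Then A·(-3)^0 = 5 gives A = 5, and g(k) = 5·(-3)^k.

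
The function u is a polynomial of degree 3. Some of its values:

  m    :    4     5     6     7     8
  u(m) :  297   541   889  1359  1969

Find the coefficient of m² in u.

First differences: 244, 348, 470, 610. Second differences: 104, 122, 140. Third differences: 18, 18.
Level-3 differences are constant, so u has degree 3.
Fitting a degree-3 polynomial gives u(m) = 3m³ + 7m² - 2m + 1.
The coefficient of m² is 7.

7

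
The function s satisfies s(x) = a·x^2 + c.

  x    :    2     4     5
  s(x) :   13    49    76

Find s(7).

148

From s(2) = 13 and s(4) = 49: 4a + c = 13 and 16a + c = 49.
Subtracting: 12a = 36, so a = 3; then c = 13 − 3·4 = 1.
So s(x) = 3x² + 1, and s(7) = 148.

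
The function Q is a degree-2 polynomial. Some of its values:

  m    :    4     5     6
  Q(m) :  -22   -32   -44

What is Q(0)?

-2

Write Q(m) = am² + bm + c; the 3 given values yield a linear system in the 3 coefficients.
Solving, Q(m) = -m² - m - 2.
The constant term is Q(0) = -2.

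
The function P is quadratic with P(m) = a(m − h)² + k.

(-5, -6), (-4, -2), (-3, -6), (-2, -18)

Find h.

First differences 4, -4, -12; second difference -8 = 2a, so a = -4.
Expanding, the m-coefficient is −2ah = 8h; matching it to the data gives h = -4, and then k = -2.
So P(m) = -4(m + 4)² − 2.
Hence h = -4.

-4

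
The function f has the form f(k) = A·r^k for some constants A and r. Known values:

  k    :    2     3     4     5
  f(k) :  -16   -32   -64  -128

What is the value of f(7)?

Consecutive ratio: -32/(-16) = 2, and -64/(-32) = 2, so r = 2.
Then A·2^2 = -16 gives A = -4, and f(k) = -4·2^k.
f(7) = -4·2^7 = -512.

-512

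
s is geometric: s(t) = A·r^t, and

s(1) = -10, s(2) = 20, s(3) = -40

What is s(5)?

Consecutive ratio: 20/(-10) = -2, and -40/20 = -2, so r = -2.
Then A·(-2)^1 = -10 gives A = 5, and s(t) = 5·(-2)^t.
s(5) = 5·(-2)^5 = -160.

-160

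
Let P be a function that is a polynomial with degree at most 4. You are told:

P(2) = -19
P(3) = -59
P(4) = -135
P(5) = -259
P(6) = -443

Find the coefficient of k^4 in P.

First differences: -40, -76, -124, -184. Second differences: -36, -48, -60. Third differences: -12, -12.
Level-3 differences are constant, so P has degree 3.
Fitting a degree-3 polynomial gives P(k) = -2k³ - 2k + 1.
The coefficient of k^4 is 0.

0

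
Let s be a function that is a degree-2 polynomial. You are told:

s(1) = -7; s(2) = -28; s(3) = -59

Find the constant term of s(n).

Write s(n) = an² + bn + c; the 3 given values yield a linear system in the 3 coefficients.
Solving, s(n) = -5n² - 6n + 4.
The constant term is s(0) = 4.

4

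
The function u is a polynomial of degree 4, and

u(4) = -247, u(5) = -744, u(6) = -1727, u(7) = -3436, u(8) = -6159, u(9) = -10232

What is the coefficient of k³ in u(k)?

First differences: -497, -983, -1709, -2723, -4073. Second differences: -486, -726, -1014, -1350. Third differences: -240, -288, -336. Fourth differences: -48, -48.
Level-4 differences are constant, so u has degree 4.
Fitting a degree-4 polynomial gives u(k) = -2k^4 + 4k³ - k² + 6k + 1.
The coefficient of k³ is 4.

4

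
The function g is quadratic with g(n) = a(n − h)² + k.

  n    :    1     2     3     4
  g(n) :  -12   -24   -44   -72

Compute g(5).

First differences -12, -20, -28; second difference -8 = 2a, so a = -4.
Expanding, the n-coefficient is −2ah = 8h; matching it to the data gives h = 0, and then k = -8.
So g(n) = -4(n + 0)² − 8.
g(5) = -4·5² − 8 = -108.

-108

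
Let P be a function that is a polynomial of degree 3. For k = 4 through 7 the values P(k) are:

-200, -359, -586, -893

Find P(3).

Write P(k) = ak³ + bk² + ck + d; the 4 given values yield a linear system in the 4 coefficients.
Solving, P(k) = -2k³ - 4k² - k - 4.
Then P(3) = -97.

-97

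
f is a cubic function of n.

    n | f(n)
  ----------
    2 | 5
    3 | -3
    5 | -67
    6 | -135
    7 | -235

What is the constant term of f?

Write f(n) = an³ + bn² + cn + d; the 5 given values yield a linear system in the 4 coefficients.
Solving, f(n) = -n³ + 2n² + n + 3.
The constant term is f(0) = 3.

3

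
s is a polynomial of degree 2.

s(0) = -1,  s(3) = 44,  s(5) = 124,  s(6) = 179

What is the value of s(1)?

Write s(k) = ak² + bk + c; the 4 given values yield a linear system in the 3 coefficients.
Solving, s(k) = 5k² - 1.
Then s(1) = 4.

4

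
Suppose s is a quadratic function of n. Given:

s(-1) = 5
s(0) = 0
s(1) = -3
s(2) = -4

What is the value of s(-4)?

32

Write s(n) = an² + bn + c; the 4 given values yield a linear system in the 3 coefficients.
Solving, s(n) = n² - 4n.
Then s(-4) = 32.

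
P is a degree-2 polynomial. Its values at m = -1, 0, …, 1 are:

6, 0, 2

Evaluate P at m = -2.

20

Write P(m) = am² + bm + c; the 3 given values yield a linear system in the 3 coefficients.
Solving, P(m) = 4m² - 2m.
Then P(-2) = 20.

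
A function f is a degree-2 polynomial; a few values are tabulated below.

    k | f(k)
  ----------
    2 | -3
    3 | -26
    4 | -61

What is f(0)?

Write f(k) = ak² + bk + c; the 3 given values yield a linear system in the 3 coefficients.
Solving, f(k) = -6k² + 7k + 7.
Then f(0) = 7.

7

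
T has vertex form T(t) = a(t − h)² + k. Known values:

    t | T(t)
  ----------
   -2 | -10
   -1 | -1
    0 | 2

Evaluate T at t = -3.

-25

First differences 9, 3; second difference -6 = 2a, so a = -3.
Expanding, the t-coefficient is −2ah = 6h; matching it to the data gives h = 0, and then k = 2.
So T(t) = -3(t + 0)² + 2.
T(-3) = -3·(-3)² + 2 = -25.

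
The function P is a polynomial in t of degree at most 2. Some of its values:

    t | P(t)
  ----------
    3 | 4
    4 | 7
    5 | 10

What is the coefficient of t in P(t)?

First differences: 3, 3.
Level-1 differences are constant, so P has degree 1.
Fitting a degree-1 polynomial gives P(t) = 3t - 5.
The coefficient of t is 3.

3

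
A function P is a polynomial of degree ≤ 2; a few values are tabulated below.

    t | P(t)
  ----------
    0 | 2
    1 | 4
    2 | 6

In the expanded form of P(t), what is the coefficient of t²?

First differences: 2, 2.
Level-1 differences are constant, so P has degree 1.
Fitting a degree-1 polynomial gives P(t) = 2t + 2.
The coefficient of t² is 0.

0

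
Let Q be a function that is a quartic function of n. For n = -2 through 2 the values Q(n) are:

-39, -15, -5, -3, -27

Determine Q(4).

Write Q(n) = an^4 + bn³ + cn² + dn + e; the 5 given values yield a linear system in the 5 coefficients.
Solving, Q(n) = -n^4 - n³ - 3n² + 7n - 5.
Then Q(4) = -345.

-345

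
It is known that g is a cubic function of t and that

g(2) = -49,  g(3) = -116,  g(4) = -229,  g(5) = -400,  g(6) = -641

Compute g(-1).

First differences: -67, -113, -171, -241. Second differences: -46, -58, -70. Third differences: -12, -12.
Level-3 differences are constant, so g has degree 3.
Fitting a degree-3 polynomial gives g(t) = -2t³ - 5t² - 4t - 5.
Then g(-1) = -4.

-4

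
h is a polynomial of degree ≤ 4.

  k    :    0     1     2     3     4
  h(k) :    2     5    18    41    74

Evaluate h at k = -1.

9

Write h(k) = ak^4 + bk³ + ck² + dk + e; the 5 given values yield a linear system in the 5 coefficients.
Solving, the top 2 coefficients vanish, and h(k) = 5k² - 2k + 2.
Then h(-1) = 9.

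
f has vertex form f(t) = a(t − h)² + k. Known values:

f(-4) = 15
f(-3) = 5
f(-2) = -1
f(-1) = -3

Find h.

-1

First differences -10, -6, -2; second difference 4 = 2a, so a = 2.
Expanding, the t-coefficient is −2ah = -4h; matching it to the data gives h = -1, and then k = -3.
So f(t) = 2(t + 1)² − 3.
Hence h = -1.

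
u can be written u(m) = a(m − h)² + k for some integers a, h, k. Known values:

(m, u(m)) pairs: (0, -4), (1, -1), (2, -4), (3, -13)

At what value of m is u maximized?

1

First differences 3, -3, -9; second difference -6 = 2a, so a = -3.
Expanding, the m-coefficient is −2ah = 6h; matching it to the data gives h = 1, and then k = -1.
So u(m) = -3(m − 1)² − 1.
Hence h = 1.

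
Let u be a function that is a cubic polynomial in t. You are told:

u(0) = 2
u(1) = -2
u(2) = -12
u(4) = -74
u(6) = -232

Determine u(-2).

16

Write u(t) = at³ + bt² + ct + d; the 5 given values yield a linear system in the 4 coefficients.
Solving, u(t) = -t³ - 3t + 2.
Then u(-2) = 16.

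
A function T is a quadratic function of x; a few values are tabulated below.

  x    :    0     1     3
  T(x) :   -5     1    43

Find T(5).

Write T(x) = ax² + bx + c; the 3 given values yield a linear system in the 3 coefficients.
Solving, T(x) = 5x² + x - 5.
Then T(5) = 125.

125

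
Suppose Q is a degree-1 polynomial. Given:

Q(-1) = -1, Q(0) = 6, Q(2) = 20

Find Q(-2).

-8

Write Q(n) = an + b; the 3 given values yield a linear system in the 2 coefficients.
Solving, Q(n) = 7n + 6.
Then Q(-2) = -8.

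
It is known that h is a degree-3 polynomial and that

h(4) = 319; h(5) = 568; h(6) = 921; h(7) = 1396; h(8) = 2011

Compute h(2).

61

First differences: 249, 353, 475, 615. Second differences: 104, 122, 140. Third differences: 18, 18.
Level-3 differences are constant, so h has degree 3.
Fitting a degree-3 polynomial gives h(x) = 3x³ + 7x² + 3x + 3.
Then h(2) = 61.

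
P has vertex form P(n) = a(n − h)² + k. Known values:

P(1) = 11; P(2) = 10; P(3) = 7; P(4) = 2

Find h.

1

First differences -1, -3, -5; second difference -2 = 2a, so a = -1.
Expanding, the n-coefficient is −2ah = 2h; matching it to the data gives h = 1, and then k = 11.
So P(n) = -1(n − 1)² + 11.
Hence h = 1.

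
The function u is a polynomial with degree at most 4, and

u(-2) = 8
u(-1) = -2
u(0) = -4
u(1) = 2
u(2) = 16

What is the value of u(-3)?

26

Write u(n) = an^4 + bn³ + cn² + dn + e; the 5 given values yield a linear system in the 5 coefficients.
Solving, the top 2 coefficients vanish, and u(n) = 4n² + 2n - 4.
Then u(-3) = 26.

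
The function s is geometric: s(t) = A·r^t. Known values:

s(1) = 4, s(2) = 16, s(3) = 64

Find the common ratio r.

Consecutive ratio: 16/4 = 4, and 64/16 = 4, so r = 4.
Then A·4^1 = 4 gives A = 1, and s(t) = 1·4^t.

4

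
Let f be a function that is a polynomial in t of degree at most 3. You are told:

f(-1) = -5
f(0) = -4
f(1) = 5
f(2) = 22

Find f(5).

Write f(t) = at³ + bt² + ct + d; the 4 given values yield a linear system in the 4 coefficients.
Solving, the leading coefficient vanishes, and f(t) = 4t² + 5t - 4.
Then f(5) = 121.

121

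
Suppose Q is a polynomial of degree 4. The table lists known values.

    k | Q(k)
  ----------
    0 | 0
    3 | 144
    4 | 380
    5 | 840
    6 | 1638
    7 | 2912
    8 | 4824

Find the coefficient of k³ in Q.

1

Write Q(k) = ak^4 + bk³ + ck² + dk + e; the 7 given values yield a linear system in the 5 coefficients.
Solving, Q(k) = k^4 + k³ + 3k² + 3k.
The coefficient of k³ is 1.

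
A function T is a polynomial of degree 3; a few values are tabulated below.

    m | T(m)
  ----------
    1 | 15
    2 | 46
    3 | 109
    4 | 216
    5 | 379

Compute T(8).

Write T(m) = am³ + bm² + cm + d; the 5 given values yield a linear system in the 4 coefficients.
Solving, T(m) = 2m³ + 4m² + 5m + 4.
Then T(8) = 1324.

1324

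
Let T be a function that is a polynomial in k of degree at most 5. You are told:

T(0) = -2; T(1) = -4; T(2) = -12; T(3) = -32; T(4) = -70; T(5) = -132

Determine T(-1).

First differences: -2, -8, -20, -38, -62. Second differences: -6, -12, -18, -24. Third differences: -6, -6, -6.
Level-3 differences are constant, so T has degree 3.
Fitting a degree-3 polynomial gives T(k) = -k³ - k - 2.
Then T(-1) = 0.

0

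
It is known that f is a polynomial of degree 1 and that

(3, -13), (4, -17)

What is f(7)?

-29

Write f(k) = ak + b; the 2 given values yield a linear system in the 2 coefficients.
Solving, f(k) = -4k - 1.
Then f(7) = -29.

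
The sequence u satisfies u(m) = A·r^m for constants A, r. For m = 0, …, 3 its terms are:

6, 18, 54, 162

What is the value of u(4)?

Consecutive ratio: 18/6 = 3, and 54/18 = 3, so r = 3.
Then A·3^0 = 6 gives A = 6, and u(m) = 6·3^m.
u(4) = 6·3^4 = 486.

486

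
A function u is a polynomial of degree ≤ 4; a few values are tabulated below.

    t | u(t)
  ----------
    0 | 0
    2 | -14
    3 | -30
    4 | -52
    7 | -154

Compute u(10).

-310

Write u(t) = at^4 + bt³ + ct² + dt + e; the 5 given values yield a linear system in the 5 coefficients.
Solving, the top 2 coefficients vanish, and u(t) = -3t² - t.
Then u(10) = -310.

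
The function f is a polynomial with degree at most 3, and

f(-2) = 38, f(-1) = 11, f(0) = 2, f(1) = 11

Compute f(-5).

First differences: -27, -9, 9. Second differences: 18, 18.
Level-2 differences are constant, so f has degree 2.
Fitting a degree-2 polynomial gives f(k) = 9k² + 2.
Then f(-5) = 227.

227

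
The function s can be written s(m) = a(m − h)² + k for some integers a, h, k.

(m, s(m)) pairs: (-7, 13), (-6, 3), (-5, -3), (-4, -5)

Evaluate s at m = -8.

27

First differences -10, -6, -2; second difference 4 = 2a, so a = 2.
Expanding, the m-coefficient is −2ah = -4h; matching it to the data gives h = -4, and then k = -5.
So s(m) = 2(m + 4)² − 5.
s(-8) = 2·(-4)² − 5 = 27.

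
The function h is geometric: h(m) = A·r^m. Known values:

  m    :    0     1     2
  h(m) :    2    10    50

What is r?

Consecutive ratio: 10/2 = 5, and 50/10 = 5, so r = 5.
Then A·5^0 = 2 gives A = 2, and h(m) = 2·5^m.

5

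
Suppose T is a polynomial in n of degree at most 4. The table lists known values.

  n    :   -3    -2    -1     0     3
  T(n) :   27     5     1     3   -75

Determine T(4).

-169

Write T(n) = an^4 + bn³ + cn² + dn + e; the 5 given values yield a linear system in the 5 coefficients.
Solving, the leading coefficient vanishes, and T(n) = -2n³ - 3n² + n + 3.
Then T(4) = -169.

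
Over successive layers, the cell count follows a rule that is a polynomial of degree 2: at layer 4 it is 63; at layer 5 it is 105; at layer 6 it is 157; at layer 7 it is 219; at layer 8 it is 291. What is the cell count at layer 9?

Write the value at x as P(x).
First differences: 42, 52, 62, 72. Second differences: 10, 10, 10.
Level-2 differences are constant, so P has degree 2.
Fitting a degree-2 polynomial gives P(x) = 5x² - 3x - 5.
Then P(9) = 373.

373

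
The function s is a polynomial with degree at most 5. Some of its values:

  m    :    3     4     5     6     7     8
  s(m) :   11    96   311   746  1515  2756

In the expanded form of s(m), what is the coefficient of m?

-7

First differences: 85, 215, 435, 769, 1241. Second differences: 130, 220, 334, 472. Third differences: 90, 114, 138. Fourth differences: 24, 24.
Level-4 differences are constant, so s has degree 4.
Fitting a degree-4 polynomial gives s(m) = m^4 - 3m³ + 4m² - 7m - 4.
The coefficient of m is -7.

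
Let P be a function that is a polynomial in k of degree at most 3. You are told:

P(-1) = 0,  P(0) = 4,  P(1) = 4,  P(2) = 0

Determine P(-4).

-36

Write P(k) = ak³ + bk² + ck + d; the 4 given values yield a linear system in the 4 coefficients.
Solving, the leading coefficient vanishes, and P(k) = -2k² + 2k + 4.
Then P(-4) = -36.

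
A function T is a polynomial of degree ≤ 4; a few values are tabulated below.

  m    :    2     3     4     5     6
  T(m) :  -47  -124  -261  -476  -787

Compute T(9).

First differences: -77, -137, -215, -311. Second differences: -60, -78, -96. Third differences: -18, -18.
Level-3 differences are constant, so T has degree 3.
Fitting a degree-3 polynomial gives T(m) = -3m³ - 3m² - 5m - 1.
Then T(9) = -2476.

-2476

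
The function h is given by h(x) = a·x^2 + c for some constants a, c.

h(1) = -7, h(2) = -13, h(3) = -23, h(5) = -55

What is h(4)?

From h(1) = -7 and h(2) = -13: 1a + c = -7 and 4a + c = -13.
Subtracting: 3a = -6, so a = -2; then c = -7 − (-2)·1 = -5.
So h(x) = -2x² − 5, and h(4) = -37.

-37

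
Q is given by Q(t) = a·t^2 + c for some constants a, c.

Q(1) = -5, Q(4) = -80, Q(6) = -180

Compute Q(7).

-245

From Q(1) = -5 and Q(4) = -80: 1a + c = -5 and 16a + c = -80.
Subtracting: 15a = -75, so a = -5; then c = -5 − (-5)·1 = 0.
So Q(t) = -5t² + 0, and Q(7) = -245.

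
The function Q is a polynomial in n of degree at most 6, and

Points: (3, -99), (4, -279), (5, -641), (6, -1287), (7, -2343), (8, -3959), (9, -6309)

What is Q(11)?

First differences: -180, -362, -646, -1056, -1616, -2350. Second differences: -182, -284, -410, -560, -734. Third differences: -102, -126, -150, -174. Fourth differences: -24, -24, -24.
Level-4 differences are constant, so Q has degree 4.
Fitting a degree-4 polynomial gives Q(n) = -n^4 + n³ - 6n² + 9.
Then Q(11) = -14027.

-14027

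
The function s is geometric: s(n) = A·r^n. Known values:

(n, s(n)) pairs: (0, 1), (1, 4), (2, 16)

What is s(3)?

Consecutive ratio: 4/1 = 4, and 16/4 = 4, so r = 4.
Then A·4^0 = 1 gives A = 1, and s(n) = 1·4^n.
s(3) = 1·4^3 = 64.

64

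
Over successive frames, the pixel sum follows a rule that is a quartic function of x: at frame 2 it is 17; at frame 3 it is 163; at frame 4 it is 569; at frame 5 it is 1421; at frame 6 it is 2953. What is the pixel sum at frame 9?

14689

Write the value at x as Q(x).
Write Q(x) = ax^4 + bx³ + cx² + dx + e; the 5 given values yield a linear system in the 5 coefficients.
Solving, Q(x) = 2x^4 + 3x³ - 7x² - 6x + 1.
Then Q(9) = 14689.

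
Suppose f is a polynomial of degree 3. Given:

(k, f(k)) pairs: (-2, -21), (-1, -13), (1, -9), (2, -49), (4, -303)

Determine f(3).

-141

Write f(k) = ak³ + bk² + ck + d; the 5 given values yield a linear system in the 4 coefficients.
Solving, f(k) = -3k³ - 8k² + 5k - 3.
Then f(3) = -141.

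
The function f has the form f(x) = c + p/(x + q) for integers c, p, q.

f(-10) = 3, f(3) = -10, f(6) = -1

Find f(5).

-2

(f(x) − c)(x + q) = p for each data point; the three points give a linear system in c and q, then p follows.
Solving: c = 2, q = -2, p = -12, so f(x) = 2 − 12/(x − 2).
Then f(5) = 2 − 12/3 = -2.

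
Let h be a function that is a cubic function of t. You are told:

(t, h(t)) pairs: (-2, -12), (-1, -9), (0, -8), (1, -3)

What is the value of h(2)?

Write h(t) = at³ + bt² + ct + d; the 4 given values yield a linear system in the 4 coefficients.
Solving, h(t) = t³ + 2t² + 2t - 8.
Then h(2) = 12.

12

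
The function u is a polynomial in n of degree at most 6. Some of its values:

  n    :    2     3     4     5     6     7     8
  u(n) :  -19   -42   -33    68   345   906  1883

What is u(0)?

Write u(n) = an^6 + bn^5 + cn^4 + dn³ + en² + pn + q; the 7 given values yield a linear system in the 7 coefficients.
Solving, the top 2 coefficients vanish, and u(n) = n^4 - 4n³ - 3n² + 3n + 3.
The constant term is u(0) = 3.

3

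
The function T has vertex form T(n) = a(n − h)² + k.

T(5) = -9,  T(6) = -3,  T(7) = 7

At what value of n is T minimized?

First differences 6, 10; second difference 4 = 2a, so a = 2.
Expanding, the n-coefficient is −2ah = -4h; matching it to the data gives h = 4, and then k = -11.
So T(n) = 2(n − 4)² − 11.
Hence h = 4.

4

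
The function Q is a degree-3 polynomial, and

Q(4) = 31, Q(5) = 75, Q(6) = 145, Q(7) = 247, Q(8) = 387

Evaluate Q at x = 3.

7

Write Q(x) = ax³ + bx² + cx + d; the 5 given values yield a linear system in the 4 coefficients.
Solving, Q(x) = x³ - 2x² + x - 5.
Then Q(3) = 7.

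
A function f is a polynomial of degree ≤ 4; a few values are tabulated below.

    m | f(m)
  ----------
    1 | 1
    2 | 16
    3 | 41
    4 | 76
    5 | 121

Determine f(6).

First differences: 15, 25, 35, 45. Second differences: 10, 10, 10.
Level-2 differences are constant, so f has degree 2.
Fitting a degree-2 polynomial gives f(m) = 5m² - 4.
Then f(6) = 176.

176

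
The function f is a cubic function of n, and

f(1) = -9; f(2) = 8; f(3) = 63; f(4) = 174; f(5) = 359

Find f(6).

636

Write f(n) = an³ + bn² + cn + d; the 5 given values yield a linear system in the 4 coefficients.
Solving, f(n) = 3n³ + n² - 7n - 6.
Then f(6) = 636.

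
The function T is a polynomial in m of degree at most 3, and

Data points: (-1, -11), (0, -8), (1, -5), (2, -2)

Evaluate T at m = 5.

First differences: 3, 3, 3.
Level-1 differences are constant, so T has degree 1.
Fitting a degree-1 polynomial gives T(m) = 3m - 8.
Then T(5) = 7.

7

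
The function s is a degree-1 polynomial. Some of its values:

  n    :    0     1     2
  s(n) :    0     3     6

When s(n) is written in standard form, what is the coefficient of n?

3

First differences: 3, 3.
Level-1 differences are constant, so s has degree 1.
Fitting a degree-1 polynomial gives s(n) = 3n.
The coefficient of n is 3.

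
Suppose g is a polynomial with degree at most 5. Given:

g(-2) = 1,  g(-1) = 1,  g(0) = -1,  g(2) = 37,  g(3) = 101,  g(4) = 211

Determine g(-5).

-131

Write g(n) = an^5 + bn^4 + cn³ + dn² + en + p; the 6 given values yield a linear system in the 6 coefficients.
Solving, the top 2 coefficients vanish, and g(n) = 2n³ + 5n² + n - 1.
Then g(-5) = -131.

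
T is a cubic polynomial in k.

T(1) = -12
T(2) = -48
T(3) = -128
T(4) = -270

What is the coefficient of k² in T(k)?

-4

Write T(k) = ak³ + bk² + ck + d; the 4 given values yield a linear system in the 4 coefficients.
Solving, T(k) = -3k³ - 4k² - 3k - 2.
The coefficient of k² is -4.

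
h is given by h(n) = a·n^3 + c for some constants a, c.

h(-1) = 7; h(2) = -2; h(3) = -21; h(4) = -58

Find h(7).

-337

From h(-1) = 7 and h(2) = -2: -1a + c = 7 and 8a + c = -2.
Subtracting: 9a = -9, so a = -1; then c = 7 − (-1)·(-1) = 6.
So h(n) = -1n³ + 6, and h(7) = -337.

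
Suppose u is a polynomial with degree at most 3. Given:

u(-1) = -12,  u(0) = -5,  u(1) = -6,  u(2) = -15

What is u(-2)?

-27

Write u(t) = at³ + bt² + ct + d; the 4 given values yield a linear system in the 4 coefficients.
Solving, the leading coefficient vanishes, and u(t) = -4t² + 3t - 5.
Then u(-2) = -27.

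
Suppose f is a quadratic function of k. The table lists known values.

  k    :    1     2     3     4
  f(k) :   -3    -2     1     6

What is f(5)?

Write f(k) = ak² + bk + c; the 4 given values yield a linear system in the 3 coefficients.
Solving, f(k) = k² - 2k - 2.
Then f(5) = 13.

13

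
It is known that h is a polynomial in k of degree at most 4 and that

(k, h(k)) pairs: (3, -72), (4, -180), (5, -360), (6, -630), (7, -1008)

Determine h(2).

-18

Write h(k) = ak^4 + bk³ + ck² + dk + e; the 5 given values yield a linear system in the 5 coefficients.
Solving, the leading coefficient vanishes, and h(k) = -3k³ + 3k.
Then h(2) = -18.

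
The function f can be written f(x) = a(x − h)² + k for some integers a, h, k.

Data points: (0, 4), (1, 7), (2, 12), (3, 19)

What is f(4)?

28

First differences 3, 5, 7; second difference 2 = 2a, so a = 1.
Expanding, the x-coefficient is −2ah = -2h; matching it to the data gives h = -1, and then k = 3.
So f(x) = 1(x + 1)² + 3.
f(4) = 1·5² + 3 = 28.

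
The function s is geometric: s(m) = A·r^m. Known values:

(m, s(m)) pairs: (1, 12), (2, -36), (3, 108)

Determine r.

Consecutive ratio: -36/12 = -3, and 108/(-36) = -3, so r = -3.
Then A·(-3)^1 = 12 gives A = -4, and s(m) = -4·(-3)^m.

-3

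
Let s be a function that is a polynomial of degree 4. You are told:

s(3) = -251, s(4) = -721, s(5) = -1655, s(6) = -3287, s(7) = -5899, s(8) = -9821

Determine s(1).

-7

First differences: -470, -934, -1632, -2612, -3922. Second differences: -464, -698, -980, -1310. Third differences: -234, -282, -330. Fourth differences: -48, -48.
Level-4 differences are constant, so s has degree 4.
Fitting a degree-4 polynomial gives s(k) = -2k^4 - 3k³ - 2k² + 5k - 5.
Then s(1) = -7.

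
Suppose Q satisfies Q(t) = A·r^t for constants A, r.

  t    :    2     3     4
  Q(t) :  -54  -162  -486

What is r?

3

Consecutive ratio: -162/(-54) = 3, and -486/(-162) = 3, so r = 3.
Then A·3^2 = -54 gives A = -6, and Q(t) = -6·3^t.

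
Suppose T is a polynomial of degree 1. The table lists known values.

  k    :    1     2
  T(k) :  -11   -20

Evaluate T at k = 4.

-38

Write T(k) = ak + b; the 2 given values yield a linear system in the 2 coefficients.
Solving, T(k) = -9k - 2.
Then T(4) = -38.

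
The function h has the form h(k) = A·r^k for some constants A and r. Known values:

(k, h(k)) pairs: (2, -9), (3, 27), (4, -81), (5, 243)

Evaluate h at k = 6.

-729

Consecutive ratio: 27/(-9) = -3, and -81/27 = -3, so r = -3.
Then A·(-3)^2 = -9 gives A = -1, and h(k) = -1·(-3)^k.
h(6) = -1·(-3)^6 = -729.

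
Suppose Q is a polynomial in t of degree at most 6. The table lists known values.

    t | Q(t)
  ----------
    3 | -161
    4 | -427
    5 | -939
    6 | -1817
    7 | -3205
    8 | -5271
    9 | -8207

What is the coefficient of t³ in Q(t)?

First differences: -266, -512, -878, -1388, -2066, -2936. Second differences: -246, -366, -510, -678, -870. Third differences: -120, -144, -168, -192. Fourth differences: -24, -24, -24.
Level-4 differences are constant, so Q has degree 4.
Fitting a degree-4 polynomial gives Q(t) = -t^4 - 2t³ - 2t² - 3t + 1.
The coefficient of t³ is -2.

-2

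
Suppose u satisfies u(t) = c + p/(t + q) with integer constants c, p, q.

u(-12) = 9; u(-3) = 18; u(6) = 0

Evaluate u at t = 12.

(u(t) − c)(t + q) = p for each data point; the three points give a linear system in c and q, then p follows.
Solving: c = 6, q = 0, p = -36, so u(t) = 6 − 36/(t + 0).
Then u(12) = 6 − 36/12 = 3.

3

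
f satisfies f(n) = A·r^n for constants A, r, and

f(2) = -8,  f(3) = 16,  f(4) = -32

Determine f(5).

Consecutive ratio: 16/(-8) = -2, and -32/16 = -2, so r = -2.
Then A·(-2)^2 = -8 gives A = -2, and f(n) = -2·(-2)^n.
f(5) = -2·(-2)^5 = 64.

64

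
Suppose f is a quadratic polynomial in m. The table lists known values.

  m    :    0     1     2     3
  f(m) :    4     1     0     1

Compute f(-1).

First differences: -3, -1, 1. Second differences: 2, 2.
Level-2 differences are constant, so f has degree 2.
Fitting a degree-2 polynomial gives f(m) = m² - 4m + 4.
Then f(-1) = 9.

9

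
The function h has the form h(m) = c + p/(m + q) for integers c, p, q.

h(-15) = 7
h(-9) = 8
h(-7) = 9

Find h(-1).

(h(m) − c)(m + q) = p for each data point; the three points give a linear system in c and q, then p follows.
Solving: c = 6, q = 3, p = -12, so h(m) = 6 − 12/(m + 3).
Then h(-1) = 6 − 12/2 = 0.

0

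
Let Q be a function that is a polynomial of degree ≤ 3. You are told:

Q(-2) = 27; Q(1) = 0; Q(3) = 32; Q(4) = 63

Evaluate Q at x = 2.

11

Write Q(x) = ax³ + bx² + cx + d; the 4 given values yield a linear system in the 4 coefficients.
Solving, the leading coefficient vanishes, and Q(x) = 5x² - 4x - 1.
Then Q(2) = 11.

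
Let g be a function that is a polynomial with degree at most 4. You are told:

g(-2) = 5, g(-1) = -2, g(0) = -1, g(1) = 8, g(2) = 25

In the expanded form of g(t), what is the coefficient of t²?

4

Write g(t) = at^4 + bt³ + ct² + dt + e; the 5 given values yield a linear system in the 5 coefficients.
Solving, the top 2 coefficients vanish, and g(t) = 4t² + 5t - 1.
The coefficient of t² is 4.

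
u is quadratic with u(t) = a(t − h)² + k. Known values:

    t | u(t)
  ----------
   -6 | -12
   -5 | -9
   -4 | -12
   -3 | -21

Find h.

First differences 3, -3, -9; second difference -6 = 2a, so a = -3.
Expanding, the t-coefficient is −2ah = 6h; matching it to the data gives h = -5, and then k = -9.
So u(t) = -3(t + 5)² − 9.
Hence h = -5.

-5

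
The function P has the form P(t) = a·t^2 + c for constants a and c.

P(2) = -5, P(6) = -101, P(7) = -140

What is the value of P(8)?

From P(2) = -5 and P(6) = -101: 4a + c = -5 and 36a + c = -101.
Subtracting: 32a = -96, so a = -3; then c = -5 − (-3)·4 = 7.
So P(t) = -3t² + 7, and P(8) = -185.

-185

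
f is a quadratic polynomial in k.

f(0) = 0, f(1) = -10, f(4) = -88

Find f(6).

-180

Write f(k) = ak² + bk + c; the 3 given values yield a linear system in the 3 coefficients.
Solving, f(k) = -4k² - 6k.
Then f(6) = -180.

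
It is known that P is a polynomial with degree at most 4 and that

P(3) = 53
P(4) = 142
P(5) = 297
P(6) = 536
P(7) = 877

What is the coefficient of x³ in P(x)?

First differences: 89, 155, 239, 341. Second differences: 66, 84, 102. Third differences: 18, 18.
Level-3 differences are constant, so P has degree 3.
Fitting a degree-3 polynomial gives P(x) = 3x³ - 3x² - x + 2.
The coefficient of x³ is 3.

3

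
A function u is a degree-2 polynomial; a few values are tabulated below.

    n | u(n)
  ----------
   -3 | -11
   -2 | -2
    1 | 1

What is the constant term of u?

Write u(n) = an² + bn + c; the 3 given values yield a linear system in the 3 coefficients.
Solving, u(n) = -2n² - n + 4.
The constant term is u(0) = 4.

4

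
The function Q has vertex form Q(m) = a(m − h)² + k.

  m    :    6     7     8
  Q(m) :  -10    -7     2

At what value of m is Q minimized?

First differences 3, 9; second difference 6 = 2a, so a = 3.
Expanding, the m-coefficient is −2ah = -6h; matching it to the data gives h = 6, and then k = -10.
So Q(m) = 3(m − 6)² − 10.
Hence h = 6.

6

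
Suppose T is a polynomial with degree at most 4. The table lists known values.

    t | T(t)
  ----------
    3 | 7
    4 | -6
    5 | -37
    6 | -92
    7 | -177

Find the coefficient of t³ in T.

First differences: -13, -31, -55, -85. Second differences: -18, -24, -30. Third differences: -6, -6.
Level-3 differences are constant, so T has degree 3.
Fitting a degree-3 polynomial gives T(t) = -t³ + 3t² + 3t - 2.
The coefficient of t³ is -1.

-1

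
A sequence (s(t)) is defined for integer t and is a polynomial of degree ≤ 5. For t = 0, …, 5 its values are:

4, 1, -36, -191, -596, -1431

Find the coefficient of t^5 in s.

First differences: -3, -37, -155, -405, -835. Second differences: -34, -118, -250, -430. Third differences: -84, -132, -180. Fourth differences: -48, -48.
Level-4 differences are constant, so s has degree 4.
Fitting a degree-4 polynomial gives s(t) = -2t^4 - 2t³ + 3t² - 2t + 4.
The coefficient of t^5 is 0.

0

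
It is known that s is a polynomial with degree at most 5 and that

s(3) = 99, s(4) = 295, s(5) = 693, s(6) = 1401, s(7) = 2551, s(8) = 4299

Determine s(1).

First differences: 196, 398, 708, 1150, 1748. Second differences: 202, 310, 442, 598. Third differences: 108, 132, 156. Fourth differences: 24, 24.
Level-4 differences are constant, so s has degree 4.
Fitting a degree-4 polynomial gives s(n) = n^4 + 4n² - 7n + 3.
Then s(1) = 1.

1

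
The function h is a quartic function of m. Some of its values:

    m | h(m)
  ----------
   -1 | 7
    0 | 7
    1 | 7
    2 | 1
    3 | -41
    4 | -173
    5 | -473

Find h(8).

-3521

Write h(m) = am^4 + bm³ + cm² + dm + e; the 7 given values yield a linear system in the 5 coefficients.
Solving, h(m) = -m^4 + m³ + m² - m + 7.
Then h(8) = -3521.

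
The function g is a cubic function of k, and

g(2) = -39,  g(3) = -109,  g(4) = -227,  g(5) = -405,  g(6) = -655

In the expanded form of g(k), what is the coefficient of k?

First differences: -70, -118, -178, -250. Second differences: -48, -60, -72. Third differences: -12, -12.
Level-3 differences are constant, so g has degree 3.
Fitting a degree-3 polynomial gives g(k) = -2k³ - 6k² - 2k + 5.
The coefficient of k is -2.

-2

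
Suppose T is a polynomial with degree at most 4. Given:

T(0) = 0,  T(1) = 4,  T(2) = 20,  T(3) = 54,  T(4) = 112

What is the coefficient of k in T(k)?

First differences: 4, 16, 34, 58. Second differences: 12, 18, 24. Third differences: 6, 6.
Level-3 differences are constant, so T has degree 3.
Fitting a degree-3 polynomial gives T(k) = k³ + 3k².
The coefficient of k is 0.

0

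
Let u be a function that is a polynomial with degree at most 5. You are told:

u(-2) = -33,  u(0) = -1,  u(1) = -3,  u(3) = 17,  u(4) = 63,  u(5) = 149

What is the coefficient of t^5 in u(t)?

Write u(t) = at^5 + bt^4 + ct³ + dt² + et + p; the 6 given values yield a linear system in the 6 coefficients.
Solving, the top 2 coefficients vanish, and u(t) = 2t³ - 4t² - 1.
The coefficient of t^5 is 0.

0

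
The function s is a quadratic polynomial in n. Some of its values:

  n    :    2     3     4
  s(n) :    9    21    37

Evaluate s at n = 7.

Write s(n) = an² + bn + c; the 3 given values yield a linear system in the 3 coefficients.
Solving, s(n) = 2n² + 2n - 3.
Then s(7) = 109.

109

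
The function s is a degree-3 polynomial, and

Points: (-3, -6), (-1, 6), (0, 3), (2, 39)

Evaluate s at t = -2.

Write s(t) = at³ + bt² + ct + d; the 4 given values yield a linear system in the 4 coefficients.
Solving, s(t) = 2t³ + 5t² + 3.
Then s(-2) = 7.

7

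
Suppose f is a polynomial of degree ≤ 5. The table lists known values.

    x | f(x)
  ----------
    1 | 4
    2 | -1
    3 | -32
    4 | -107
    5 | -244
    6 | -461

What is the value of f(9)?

First differences: -5, -31, -75, -137, -217. Second differences: -26, -44, -62, -80. Third differences: -18, -18, -18.
Level-3 differences are constant, so f has degree 3.
Fitting a degree-3 polynomial gives f(x) = -3x³ + 5x² + x + 1.
Then f(9) = -1772.

-1772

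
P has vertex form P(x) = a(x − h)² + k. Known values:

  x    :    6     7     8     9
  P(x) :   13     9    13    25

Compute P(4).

First differences -4, 4, 12; second difference 8 = 2a, so a = 4.
Expanding, the x-coefficient is −2ah = -8h; matching it to the data gives h = 7, and then k = 9.
So P(x) = 4(x − 7)² + 9.
P(4) = 4·(-3)² + 9 = 45.

45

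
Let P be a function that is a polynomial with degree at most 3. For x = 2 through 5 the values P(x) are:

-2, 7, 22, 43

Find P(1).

-5

First differences: 9, 15, 21. Second differences: 6, 6.
Level-2 differences are constant, so P has degree 2.
Fitting a degree-2 polynomial gives P(x) = 3x² - 6x - 2.
Then P(1) = -5.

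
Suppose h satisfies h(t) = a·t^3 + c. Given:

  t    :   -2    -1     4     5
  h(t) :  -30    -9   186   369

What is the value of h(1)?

-3

From h(-2) = -30 and h(-1) = -9: -8a + c = -30 and -1a + c = -9.
Subtracting: 7a = 21, so a = 3; then c = -30 − 3·(-8) = -6.
So h(t) = 3t³ − 6, and h(1) = -3.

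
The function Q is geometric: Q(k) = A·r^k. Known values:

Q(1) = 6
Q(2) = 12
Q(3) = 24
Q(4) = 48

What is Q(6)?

192

Consecutive ratio: 12/6 = 2, and 24/12 = 2, so r = 2.
Then A·2^1 = 6 gives A = 3, and Q(k) = 3·2^k.
Q(6) = 3·2^6 = 192.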